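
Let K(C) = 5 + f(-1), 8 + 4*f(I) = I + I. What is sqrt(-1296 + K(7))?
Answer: I*sqrt(5174)/2 ≈ 35.965*I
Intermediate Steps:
f(I) = -2 + I/2 (f(I) = -2 + (I + I)/4 = -2 + (2*I)/4 = -2 + I/2)
K(C) = 5/2 (K(C) = 5 + (-2 + (1/2)*(-1)) = 5 + (-2 - 1/2) = 5 - 5/2 = 5/2)
sqrt(-1296 + K(7)) = sqrt(-1296 + 5/2) = sqrt(-2587/2) = I*sqrt(5174)/2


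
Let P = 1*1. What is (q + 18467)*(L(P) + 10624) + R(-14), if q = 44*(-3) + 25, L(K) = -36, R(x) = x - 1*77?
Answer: 194395589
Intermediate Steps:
P = 1
R(x) = -77 + x (R(x) = x - 77 = -77 + x)
q = -107 (q = -132 + 25 = -107)
(q + 18467)*(L(P) + 10624) + R(-14) = (-107 + 18467)*(-36 + 10624) + (-77 - 14) = 18360*10588 - 91 = 194395680 - 91 = 194395589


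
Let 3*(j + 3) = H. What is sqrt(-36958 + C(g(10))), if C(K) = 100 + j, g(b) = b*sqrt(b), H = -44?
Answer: I*sqrt(331881)/3 ≈ 192.03*I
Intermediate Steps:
j = -53/3 (j = -3 + (1/3)*(-44) = -3 - 44/3 = -53/3 ≈ -17.667)
g(b) = b**(3/2)
C(K) = 247/3 (C(K) = 100 - 53/3 = 247/3)
sqrt(-36958 + C(g(10))) = sqrt(-36958 + 247/3) = sqrt(-110627/3) = I*sqrt(331881)/3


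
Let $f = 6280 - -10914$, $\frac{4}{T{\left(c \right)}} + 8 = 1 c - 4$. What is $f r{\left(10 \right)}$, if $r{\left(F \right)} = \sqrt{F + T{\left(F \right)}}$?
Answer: $34388 \sqrt{2} \approx 48632.0$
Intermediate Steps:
$T{\left(c \right)} = \frac{4}{-12 + c}$ ($T{\left(c \right)} = \frac{4}{-8 + \left(1 c - 4\right)} = \frac{4}{-8 + \left(c - 4\right)} = \frac{4}{-8 + \left(-4 + c\right)} = \frac{4}{-12 + c}$)
$r{\left(F \right)} = \sqrt{F + \frac{4}{-12 + F}}$
$f = 17194$ ($f = 6280 + 10914 = 17194$)
$f r{\left(10 \right)} = 17194 \sqrt{\frac{4 + 10 \left(-12 + 10\right)}{-12 + 10}} = 17194 \sqrt{\frac{4 + 10 \left(-2\right)}{-2}} = 17194 \sqrt{- \frac{4 - 20}{2}} = 17194 \sqrt{\left(- \frac{1}{2}\right) \left(-16\right)} = 17194 \sqrt{8} = 17194 \cdot 2 \sqrt{2} = 34388 \sqrt{2}$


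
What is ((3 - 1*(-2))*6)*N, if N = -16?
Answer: -480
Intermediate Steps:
((3 - 1*(-2))*6)*N = ((3 - 1*(-2))*6)*(-16) = ((3 + 2)*6)*(-16) = (5*6)*(-16) = 30*(-16) = -480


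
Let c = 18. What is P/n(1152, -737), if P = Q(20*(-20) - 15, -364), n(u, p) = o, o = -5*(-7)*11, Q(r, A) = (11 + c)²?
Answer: 841/385 ≈ 2.1844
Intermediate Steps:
Q(r, A) = 841 (Q(r, A) = (11 + 18)² = 29² = 841)
o = 385 (o = 35*11 = 385)
n(u, p) = 385
P = 841
P/n(1152, -737) = 841/385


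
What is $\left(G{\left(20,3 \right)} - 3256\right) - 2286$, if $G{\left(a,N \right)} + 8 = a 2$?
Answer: $-5510$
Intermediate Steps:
$G{\left(a,N \right)} = -8 + 2 a$ ($G{\left(a,N \right)} = -8 + a 2 = -8 + 2 a$)
$\left(G{\left(20,3 \right)} - 3256\right) - 2286 = \left(\left(-8 + 2 \cdot 20\right) - 3256\right) - 2286 = \left(\left(-8 + 40\right) - 3256\right) - 2286 = \left(32 - 3256\right) - 2286 = -3224 - 2286 = -5510$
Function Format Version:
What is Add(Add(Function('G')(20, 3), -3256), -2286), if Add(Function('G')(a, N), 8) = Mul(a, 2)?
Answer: -5510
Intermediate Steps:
Function('G')(a, N) = Add(-8, Mul(2, a)) (Function('G')(a, N) = Add(-8, Mul(a, 2)) = Add(-8, Mul(2, a)))
Add(Add(Function('G')(20, 3), -3256), -2286) = Add(Add(Add(-8, Mul(2, 20)), -3256), -2286) = Add(Add(Add(-8, 40), -3256), -2286) = Add(Add(32, -3256), -2286) = Add(-3224, -2286) = -5510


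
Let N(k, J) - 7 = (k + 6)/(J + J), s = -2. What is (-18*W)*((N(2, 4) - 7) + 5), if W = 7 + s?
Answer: -540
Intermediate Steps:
N(k, J) = 7 + (6 + k)/(2*J) (N(k, J) = 7 + (k + 6)/(J + J) = 7 + (6 + k)/((2*J)) = 7 + (6 + k)*(1/(2*J)) = 7 + (6 + k)/(2*J))
W = 5 (W = 7 - 2 = 5)
(-18*W)*((N(2, 4) - 7) + 5) = (-18*5)*(((½)*(6 + 2 + 14*4)/4 - 7) + 5) = -90*(((½)*(¼)*(6 + 2 + 56) - 7) + 5) = -90*(((½)*(¼)*64 - 7) + 5) = -90*((8 - 7) + 5) = -90*(1 + 5) = -90*6 = -540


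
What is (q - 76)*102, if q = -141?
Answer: -22134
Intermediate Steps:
(q - 76)*102 = (-141 - 76)*102 = -217*102 = -22134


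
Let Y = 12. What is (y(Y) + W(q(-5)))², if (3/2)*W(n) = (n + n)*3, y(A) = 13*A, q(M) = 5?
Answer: 30976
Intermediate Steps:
W(n) = 4*n (W(n) = 2*((n + n)*3)/3 = 2*((2*n)*3)/3 = 2*(6*n)/3 = 4*n)
(y(Y) + W(q(-5)))² = (13*12 + 4*5)² = (156 + 20)² = 176² = 30976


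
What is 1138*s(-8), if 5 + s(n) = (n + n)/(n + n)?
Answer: -4552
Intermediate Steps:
s(n) = -4 (s(n) = -5 + (n + n)/(n + n) = -5 + (2*n)/((2*n)) = -5 + (2*n)*(1/(2*n)) = -5 + 1 = -4)
1138*s(-8) = 1138*(-4) = -4552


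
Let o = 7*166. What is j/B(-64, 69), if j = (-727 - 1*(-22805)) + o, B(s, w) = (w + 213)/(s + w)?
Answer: 58100/141 ≈ 412.06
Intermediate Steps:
B(s, w) = (213 + w)/(s + w)
o = 1162
j = 23240 (j = (-727 - 1*(-22805)) + 1162 = (-727 + 22805) + 1162 = 22078 + 1162 = 23240)
j/B(-64, 69) = 23240/(((213 + 69)/(-64 + 69))) = 23240/((282/5)) = 23240/(((⅕)*282)) = 23240/(282/5) = 23240*(5/282) = 58100/141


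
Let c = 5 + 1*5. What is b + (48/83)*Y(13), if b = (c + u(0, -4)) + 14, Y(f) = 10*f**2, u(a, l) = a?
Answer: 83112/83 ≈ 1001.3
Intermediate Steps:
c = 10 (c = 5 + 5 = 10)
b = 24 (b = (10 + 0) + 14 = 10 + 14 = 24)
b + (48/83)*Y(13) = 24 + (48/83)*(10*13**2) = 24 + (48*(1/83))*(10*169) = 24 + (48/83)*1690 = 24 + 81120/83 = 83112/83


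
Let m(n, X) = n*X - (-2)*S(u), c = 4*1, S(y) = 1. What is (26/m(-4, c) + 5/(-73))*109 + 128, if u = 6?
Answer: -41848/511 ≈ -81.894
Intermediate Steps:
c = 4
m(n, X) = 2 + X*n (m(n, X) = n*X - (-2) = X*n - 1*(-2) = X*n + 2 = 2 + X*n)
(26/m(-4, c) + 5/(-73))*109 + 128 = (26/(2 + 4*(-4)) + 5/(-73))*109 + 128 = (26/(2 - 16) + 5*(-1/73))*109 + 128 = (26/(-14) - 5/73)*109 + 128 = (26*(-1/14) - 5/73)*109 + 128 = (-13/7 - 5/73)*109 + 128 = -984/511*109 + 128 = -107256/511 + 128 = -41848/511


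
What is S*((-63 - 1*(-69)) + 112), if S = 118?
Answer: 13924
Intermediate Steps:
S*((-63 - 1*(-69)) + 112) = 118*((-63 - 1*(-69)) + 112) = 118*((-63 + 69) + 112) = 118*(6 + 112) = 118*118 = 13924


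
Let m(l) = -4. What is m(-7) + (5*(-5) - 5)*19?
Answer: -574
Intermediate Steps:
m(-7) + (5*(-5) - 5)*19 = -4 + (5*(-5) - 5)*19 = -4 + (-25 - 5)*19 = -4 - 30*19 = -4 - 570 = -574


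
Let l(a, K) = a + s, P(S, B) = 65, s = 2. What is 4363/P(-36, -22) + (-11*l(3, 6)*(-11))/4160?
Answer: 279837/4160 ≈ 67.269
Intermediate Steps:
l(a, K) = 2 + a (l(a, K) = a + 2 = 2 + a)
4363/P(-36, -22) + (-11*l(3, 6)*(-11))/4160 = 4363/65 + (-11*(2 + 3)*(-11))/4160 = 4363*(1/65) + (-11*5*(-11))*(1/4160) = 4363/65 - 55*(-11)*(1/4160) = 4363/65 + 605*(1/4160) = 4363/65 + 121/832 = 279837/4160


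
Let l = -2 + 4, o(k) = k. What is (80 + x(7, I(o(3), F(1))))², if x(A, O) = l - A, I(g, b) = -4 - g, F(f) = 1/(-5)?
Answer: 5625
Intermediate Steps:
F(f) = -⅕
l = 2
x(A, O) = 2 - A
(80 + x(7, I(o(3), F(1))))² = (80 + (2 - 1*7))² = (80 + (2 - 7))² = (80 - 5)² = 75² = 5625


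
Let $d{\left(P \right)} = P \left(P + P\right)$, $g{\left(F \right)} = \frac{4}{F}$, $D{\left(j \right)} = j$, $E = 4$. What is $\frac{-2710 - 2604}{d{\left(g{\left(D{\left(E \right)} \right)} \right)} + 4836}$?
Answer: $- \frac{2657}{2419} \approx -1.0984$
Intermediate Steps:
$d{\left(P \right)} = 2 P^{2}$ ($d{\left(P \right)} = P 2 P = 2 P^{2}$)
$\frac{-2710 - 2604}{d{\left(g{\left(D{\left(E \right)} \right)} \right)} + 4836} = \frac{-2710 - 2604}{2 \left(\frac{4}{4}\right)^{2} + 4836} = - \frac{5314}{2 \left(4 \cdot \frac{1}{4}\right)^{2} + 4836} = - \frac{5314}{2 \cdot 1^{2} + 4836} = - \frac{5314}{2 \cdot 1 + 4836} = - \frac{5314}{2 + 4836} = - \frac{5314}{4838} = \left(-5314\right) \frac{1}{4838} = - \frac{2657}{2419}$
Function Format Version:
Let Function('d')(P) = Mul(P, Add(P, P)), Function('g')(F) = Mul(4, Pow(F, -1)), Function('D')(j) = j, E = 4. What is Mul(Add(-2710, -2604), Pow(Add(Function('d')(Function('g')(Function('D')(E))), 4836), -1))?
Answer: Rational(-2657, 2419) ≈ -1.0984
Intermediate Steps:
Function('d')(P) = Mul(2, Pow(P, 2)) (Function('d')(P) = Mul(P, Mul(2, P)) = Mul(2, Pow(P, 2)))
Mul(Add(-2710, -2604), Pow(Add(Function('d')(Function('g')(Function('D')(E))), 4836), -1)) = Mul(Add(-2710, -2604), Pow(Add(Mul(2, Pow(Mul(4, Pow(4, -1)), 2)), 4836), -1)) = Mul(-5314, Pow(Add(Mul(2, Pow(Mul(4, Rational(1, 4)), 2)), 4836), -1)) = Mul(-5314, Pow(Add(Mul(2, Pow(1, 2)), 4836), -1)) = Mul(-5314, Pow(Add(Mul(2, 1), 4836), -1)) = Mul(-5314, Pow(Add(2, 4836), -1)) = Mul(-5314, Pow(4838, -1)) = Mul(-5314, Rational(1, 4838)) = Rational(-2657, 2419)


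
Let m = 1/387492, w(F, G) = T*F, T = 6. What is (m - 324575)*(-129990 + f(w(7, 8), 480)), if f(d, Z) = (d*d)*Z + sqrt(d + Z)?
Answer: -2146268734316435/9226 - 125770215899*sqrt(58)/129164 ≈ -2.3264e+11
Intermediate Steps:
w(F, G) = 6*F
m = 1/387492 ≈ 2.5807e-6
f(d, Z) = sqrt(Z + d) + Z*d**2 (f(d, Z) = d**2*Z + sqrt(Z + d) = Z*d**2 + sqrt(Z + d) = sqrt(Z + d) + Z*d**2)
(m - 324575)*(-129990 + f(w(7, 8), 480)) = (1/387492 - 324575)*(-129990 + (sqrt(480 + 6*7) + 480*(6*7)**2)) = -125770215899*(-129990 + (sqrt(480 + 42) + 480*42**2))/387492 = -125770215899*(-129990 + (sqrt(522) + 480*1764))/387492 = -125770215899*(-129990 + (3*sqrt(58) + 846720))/387492 = -125770215899*(-129990 + (846720 + 3*sqrt(58)))/387492 = -125770215899*(716730 + 3*sqrt(58))/387492 = -2146268734316435/9226 - 125770215899*sqrt(58)/129164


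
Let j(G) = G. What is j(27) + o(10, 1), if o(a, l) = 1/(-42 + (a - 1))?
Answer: 890/33 ≈ 26.970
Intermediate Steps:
o(a, l) = 1/(-43 + a) (o(a, l) = 1/(-42 + (-1 + a)) = 1/(-43 + a))
j(27) + o(10, 1) = 27 + 1/(-43 + 10) = 27 + 1/(-33) = 27 - 1/33 = 890/33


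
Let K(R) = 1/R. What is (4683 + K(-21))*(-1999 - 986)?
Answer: -97850290/7 ≈ -1.3979e+7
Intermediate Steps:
(4683 + K(-21))*(-1999 - 986) = (4683 + 1/(-21))*(-1999 - 986) = (4683 - 1/21)*(-2985) = (98342/21)*(-2985) = -97850290/7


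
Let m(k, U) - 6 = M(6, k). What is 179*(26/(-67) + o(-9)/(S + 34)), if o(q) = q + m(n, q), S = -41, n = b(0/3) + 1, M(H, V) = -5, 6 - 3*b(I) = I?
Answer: 63366/469 ≈ 135.11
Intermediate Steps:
b(I) = 2 - I/3
n = 3 (n = (2 - 0/3) + 1 = (2 - ⅓*0) + 1 = (2 + 0) + 1 = 2 + 1 = 3)
m(k, U) = 1 (m(k, U) = 6 - 5 = 1)
o(q) = 1 + q (o(q) = q + 1 = 1 + q)
179*(26/(-67) + o(-9)/(S + 34)) = 179*(26/(-67) + (1 - 9)/(-41 + 34)) = 179*(26*(-1/67) - 8/(-7)) = 179*(-26/67 - 8*(-⅐)) = 179*(-26/67 + 8/7) = 179*(354/469) = 63366/469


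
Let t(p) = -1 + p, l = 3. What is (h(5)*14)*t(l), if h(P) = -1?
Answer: -28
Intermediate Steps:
(h(5)*14)*t(l) = (-1*14)*(-1 + 3) = -14*2 = -28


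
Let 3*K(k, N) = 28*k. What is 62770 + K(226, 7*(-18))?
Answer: 194638/3 ≈ 64879.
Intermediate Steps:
K(k, N) = 28*k/3 (K(k, N) = (28*k)/3 = 28*k/3)
62770 + K(226, 7*(-18)) = 62770 + (28/3)*226 = 62770 + 6328/3 = 194638/3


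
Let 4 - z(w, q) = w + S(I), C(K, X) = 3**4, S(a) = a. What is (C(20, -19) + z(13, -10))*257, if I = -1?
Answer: 18761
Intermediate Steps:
C(K, X) = 81
z(w, q) = 5 - w (z(w, q) = 4 - (w - 1) = 4 - (-1 + w) = 4 + (1 - w) = 5 - w)
(C(20, -19) + z(13, -10))*257 = (81 + (5 - 1*13))*257 = (81 + (5 - 13))*257 = (81 - 8)*257 = 73*257 = 18761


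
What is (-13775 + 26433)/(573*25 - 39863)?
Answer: -6329/12769 ≈ -0.49565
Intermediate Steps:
(-13775 + 26433)/(573*25 - 39863) = 12658/(14325 - 39863) = 12658/(-25538) = 12658*(-1/25538) = -6329/12769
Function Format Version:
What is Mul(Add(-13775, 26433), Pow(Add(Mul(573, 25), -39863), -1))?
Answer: Rational(-6329, 12769) ≈ -0.49565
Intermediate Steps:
Mul(Add(-13775, 26433), Pow(Add(Mul(573, 25), -39863), -1)) = Mul(12658, Pow(Add(14325, -39863), -1)) = Mul(12658, Pow(-25538, -1)) = Mul(12658, Rational(-1, 25538)) = Rational(-6329, 12769)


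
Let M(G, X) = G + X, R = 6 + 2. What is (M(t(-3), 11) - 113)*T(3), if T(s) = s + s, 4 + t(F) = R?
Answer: -588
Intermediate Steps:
R = 8
t(F) = 4 (t(F) = -4 + 8 = 4)
T(s) = 2*s
(M(t(-3), 11) - 113)*T(3) = ((4 + 11) - 113)*(2*3) = (15 - 113)*6 = -98*6 = -588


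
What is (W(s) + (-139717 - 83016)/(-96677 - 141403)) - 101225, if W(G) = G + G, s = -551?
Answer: -24361789427/238080 ≈ -1.0233e+5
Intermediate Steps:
W(G) = 2*G
(W(s) + (-139717 - 83016)/(-96677 - 141403)) - 101225 = (2*(-551) + (-139717 - 83016)/(-96677 - 141403)) - 101225 = (-1102 - 222733/(-238080)) - 101225 = (-1102 - 222733*(-1/238080)) - 101225 = (-1102 + 222733/238080) - 101225 = -262141427/238080 - 101225 = -24361789427/238080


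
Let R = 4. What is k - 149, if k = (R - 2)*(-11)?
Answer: -171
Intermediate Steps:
k = -22 (k = (4 - 2)*(-11) = 2*(-11) = -22)
k - 149 = -22 - 149 = -171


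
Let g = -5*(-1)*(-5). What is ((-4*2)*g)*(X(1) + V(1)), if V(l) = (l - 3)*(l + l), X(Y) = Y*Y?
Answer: -600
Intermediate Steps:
g = -25 (g = 5*(-5) = -25)
X(Y) = Y²
V(l) = 2*l*(-3 + l) (V(l) = (-3 + l)*(2*l) = 2*l*(-3 + l))
((-4*2)*g)*(X(1) + V(1)) = (-4*2*(-25))*(1² + 2*1*(-3 + 1)) = (-8*(-25))*(1 + 2*1*(-2)) = 200*(1 - 4) = 200*(-3) = -600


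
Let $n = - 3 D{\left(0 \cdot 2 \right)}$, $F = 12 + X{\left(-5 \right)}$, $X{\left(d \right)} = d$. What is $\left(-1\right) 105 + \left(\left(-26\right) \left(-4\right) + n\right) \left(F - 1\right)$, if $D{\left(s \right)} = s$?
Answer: $519$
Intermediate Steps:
$F = 7$ ($F = 12 - 5 = 7$)
$n = 0$ ($n = - 3 \cdot 0 \cdot 2 = \left(-3\right) 0 = 0$)
$\left(-1\right) 105 + \left(\left(-26\right) \left(-4\right) + n\right) \left(F - 1\right) = \left(-1\right) 105 + \left(\left(-26\right) \left(-4\right) + 0\right) \left(7 - 1\right) = -105 + \left(104 + 0\right) 6 = -105 + 104 \cdot 6 = -105 + 624 = 519$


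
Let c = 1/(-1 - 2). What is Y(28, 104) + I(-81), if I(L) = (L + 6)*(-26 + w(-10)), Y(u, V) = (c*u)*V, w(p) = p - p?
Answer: 2938/3 ≈ 979.33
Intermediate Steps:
w(p) = 0
c = -1/3 (c = 1/(-3) = -1/3 ≈ -0.33333)
Y(u, V) = -V*u/3 (Y(u, V) = (-u/3)*V = -V*u/3)
I(L) = -156 - 26*L (I(L) = (L + 6)*(-26 + 0) = (6 + L)*(-26) = -156 - 26*L)
Y(28, 104) + I(-81) = -1/3*104*28 + (-156 - 26*(-81)) = -2912/3 + (-156 + 2106) = -2912/3 + 1950 = 2938/3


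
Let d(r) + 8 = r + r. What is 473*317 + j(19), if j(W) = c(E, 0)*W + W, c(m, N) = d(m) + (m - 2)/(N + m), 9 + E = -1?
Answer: 747254/5 ≈ 1.4945e+5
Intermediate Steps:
d(r) = -8 + 2*r (d(r) = -8 + (r + r) = -8 + 2*r)
E = -10 (E = -9 - 1 = -10)
c(m, N) = -8 + 2*m + (-2 + m)/(N + m) (c(m, N) = (-8 + 2*m) + (m - 2)/(N + m) = (-8 + 2*m) + (-2 + m)/(N + m) = -8 + 2*m + (-2 + m)/(N + m))
j(W) = -129*W/5 (j(W) = ((-2 - 10 + 2*0*(-4 - 10) + 2*(-10)*(-4 - 10))/(0 - 10))*W + W = ((-2 - 10 + 2*0*(-14) + 2*(-10)*(-14))/(-10))*W + W = (-(-2 - 10 + 0 + 280)/10)*W + W = (-⅒*268)*W + W = -134*W/5 + W = -129*W/5)
473*317 + j(19) = 473*317 - 129/5*19 = 149941 - 2451/5 = 747254/5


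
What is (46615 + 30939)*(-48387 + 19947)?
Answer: -2205635760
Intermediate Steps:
(46615 + 30939)*(-48387 + 19947) = 77554*(-28440) = -2205635760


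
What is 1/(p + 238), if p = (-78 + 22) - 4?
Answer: 1/178 ≈ 0.0056180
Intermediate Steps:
p = -60 (p = -56 - 4 = -60)
1/(p + 238) = 1/(-60 + 238) = 1/178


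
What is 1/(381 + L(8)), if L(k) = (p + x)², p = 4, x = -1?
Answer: 1/390 ≈ 0.0025641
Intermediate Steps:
L(k) = 9 (L(k) = (4 - 1)² = 3² = 9)
1/(381 + L(8)) = 1/(381 + 9) = 1/390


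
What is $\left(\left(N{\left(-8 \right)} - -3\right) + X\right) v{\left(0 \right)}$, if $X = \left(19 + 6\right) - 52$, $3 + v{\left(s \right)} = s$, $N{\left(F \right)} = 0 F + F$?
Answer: $96$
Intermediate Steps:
$N{\left(F \right)} = F$ ($N{\left(F \right)} = 0 + F = F$)
$v{\left(s \right)} = -3 + s$
$X = -27$ ($X = 25 - 52 = -27$)
$\left(\left(N{\left(-8 \right)} - -3\right) + X\right) v{\left(0 \right)} = \left(\left(-8 - -3\right) - 27\right) \left(-3 + 0\right) = \left(\left(-8 + 3\right) - 27\right) \left(-3\right) = \left(-5 - 27\right) \left(-3\right) = \left(-32\right) \left(-3\right) = 96$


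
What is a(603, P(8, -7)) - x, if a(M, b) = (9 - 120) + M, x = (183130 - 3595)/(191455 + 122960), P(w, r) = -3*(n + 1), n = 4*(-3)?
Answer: 10300843/20961 ≈ 491.43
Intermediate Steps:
n = -12
P(w, r) = 33 (P(w, r) = -3*(-12 + 1) = -3*(-11) = 33)
x = 11969/20961 (x = 179535/314415 = 179535*(1/314415) = 11969/20961 ≈ 0.57101)
a(M, b) = -111 + M
a(603, P(8, -7)) - x = (-111 + 603) - 1*11969/20961 = 492 - 11969/20961 = 10300843/20961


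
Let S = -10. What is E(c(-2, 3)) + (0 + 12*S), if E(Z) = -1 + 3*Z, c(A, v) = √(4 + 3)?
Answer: -121 + 3*√7 ≈ -113.06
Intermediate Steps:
c(A, v) = √7
E(c(-2, 3)) + (0 + 12*S) = (-1 + 3*√7) + (0 + 12*(-10)) = (-1 + 3*√7) + (0 - 120) = (-1 + 3*√7) - 120 = -121 + 3*√7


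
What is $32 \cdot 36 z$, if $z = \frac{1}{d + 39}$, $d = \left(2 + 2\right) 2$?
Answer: $\frac{1152}{47} \approx 24.511$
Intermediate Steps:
$d = 8$ ($d = 4 \cdot 2 = 8$)
$z = \frac{1}{47}$ ($z = \frac{1}{8 + 39} = \frac{1}{47} \approx 0.021277$)
$32 \cdot 36 z = 32 \cdot 36 \cdot \frac{1}{47} = 1152 \cdot \frac{1}{47} = \frac{1152}{47}$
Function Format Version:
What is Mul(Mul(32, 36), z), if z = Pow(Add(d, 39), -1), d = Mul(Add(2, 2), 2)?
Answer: Rational(1152, 47) ≈ 24.511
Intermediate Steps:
d = 8 (d = Mul(4, 2) = 8)
z = Rational(1, 47) (z = Pow(Add(8, 39), -1) = Pow(47, -1) = Rational(1, 47) ≈ 0.021277)
Mul(Mul(32, 36), z) = Mul(Mul(32, 36), Rational(1, 47)) = Mul(1152, Rational(1, 47)) = Rational(1152, 47)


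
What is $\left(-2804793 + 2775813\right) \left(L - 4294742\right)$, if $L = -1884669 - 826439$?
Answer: $203029533000$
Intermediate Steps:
$L = -2711108$ ($L = -1884669 - 826439 = -2711108$)
$\left(-2804793 + 2775813\right) \left(L - 4294742\right) = \left(-2804793 + 2775813\right) \left(-2711108 - 4294742\right) = \left(-28980\right) \left(-7005850\right) = 203029533000$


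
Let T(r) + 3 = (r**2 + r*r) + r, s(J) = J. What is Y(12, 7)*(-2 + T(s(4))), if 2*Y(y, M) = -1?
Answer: -31/2 ≈ -15.500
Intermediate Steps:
Y(y, M) = -1/2 (Y(y, M) = (1/2)*(-1) = -1/2)
T(r) = -3 + r + 2*r**2 (T(r) = -3 + ((r**2 + r*r) + r) = -3 + ((r**2 + r**2) + r) = -3 + (2*r**2 + r) = -3 + (r + 2*r**2) = -3 + r + 2*r**2)
Y(12, 7)*(-2 + T(s(4))) = -(-2 + (-3 + 4 + 2*4**2))/2 = -(-2 + (-3 + 4 + 2*16))/2 = -(-2 + (-3 + 4 + 32))/2 = -(-2 + 33)/2 = -1/2*31 = -31/2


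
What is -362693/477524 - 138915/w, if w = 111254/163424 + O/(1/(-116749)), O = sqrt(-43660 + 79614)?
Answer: -169537731367938775909361382533/223214497258873447020879499604 + 15469488488237656320*sqrt(35954)/467441421287460833425921 ≈ -0.75325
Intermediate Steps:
O = sqrt(35954) ≈ 189.62
w = 55627/81712 - 116749*sqrt(35954) (w = 111254/163424 + sqrt(35954)/(1/(-116749)) = 111254*(1/163424) + sqrt(35954)/(-1/116749) = 55627/81712 + sqrt(35954)*(-116749) = 55627/81712 - 116749*sqrt(35954) ≈ -2.2137e+7)
-362693/477524 - 138915/w = -362693/477524 - 138915/(55627/81712 - 116749*sqrt(35954))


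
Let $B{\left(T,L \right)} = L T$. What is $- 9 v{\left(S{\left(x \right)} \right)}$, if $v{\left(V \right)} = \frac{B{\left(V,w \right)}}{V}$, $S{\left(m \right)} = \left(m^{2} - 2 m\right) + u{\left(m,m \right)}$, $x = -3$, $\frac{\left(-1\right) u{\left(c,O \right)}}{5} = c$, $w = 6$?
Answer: $-54$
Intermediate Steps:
$u{\left(c,O \right)} = - 5 c$
$S{\left(m \right)} = m^{2} - 7 m$ ($S{\left(m \right)} = \left(m^{2} - 2 m\right) - 5 m = m^{2} - 7 m$)
$v{\left(V \right)} = 6$ ($v{\left(V \right)} = \frac{6 V}{V} = 6$)
$- 9 v{\left(S{\left(x \right)} \right)} = \left(-9\right) 6 = -54$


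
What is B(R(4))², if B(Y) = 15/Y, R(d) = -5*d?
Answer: 9/16 ≈ 0.56250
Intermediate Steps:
B(R(4))² = (15/((-5*4)))² = (15/(-20))² = (15*(-1/20))² = (-¾)² = 9/16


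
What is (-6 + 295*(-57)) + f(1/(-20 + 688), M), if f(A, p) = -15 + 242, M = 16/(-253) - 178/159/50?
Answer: -16594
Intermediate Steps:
M = -86117/1005675 (M = 16*(-1/253) - 178*1/159*(1/50) = -16/253 - 178/159*1/50 = -16/253 - 89/3975 = -86117/1005675 ≈ -0.085631)
f(A, p) = 227
(-6 + 295*(-57)) + f(1/(-20 + 688), M) = (-6 + 295*(-57)) + 227 = (-6 - 16815) + 227 = -16821 + 227 = -16594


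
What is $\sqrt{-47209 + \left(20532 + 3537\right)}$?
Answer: $2 i \sqrt{5785} \approx 152.12 i$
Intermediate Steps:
$\sqrt{-47209 + \left(20532 + 3537\right)} = \sqrt{-47209 + 24069} = \sqrt{-23140} = 2 i \sqrt{5785}$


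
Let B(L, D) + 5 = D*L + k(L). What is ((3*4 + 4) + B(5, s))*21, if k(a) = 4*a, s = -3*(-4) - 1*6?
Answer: 1281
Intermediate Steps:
s = 6 (s = 12 - 6 = 6)
B(L, D) = -5 + 4*L + D*L (B(L, D) = -5 + (D*L + 4*L) = -5 + (4*L + D*L) = -5 + 4*L + D*L)
((3*4 + 4) + B(5, s))*21 = ((3*4 + 4) + (-5 + 4*5 + 6*5))*21 = ((12 + 4) + (-5 + 20 + 30))*21 = (16 + 45)*21 = 61*21 = 1281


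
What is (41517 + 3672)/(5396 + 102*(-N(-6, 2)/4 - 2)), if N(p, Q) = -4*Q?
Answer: 45189/5396 ≈ 8.3745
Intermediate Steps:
(41517 + 3672)/(5396 + 102*(-N(-6, 2)/4 - 2)) = (41517 + 3672)/(5396 + 102*(-(-4*2)/4 - 2)) = 45189/(5396 + 102*(-(-8)/4 - 2)) = 45189/(5396 + 102*(-1*(-2) - 2)) = 45189/(5396 + 102*(2 - 2)) = 45189/(5396 + 102*0) = 45189/(5396 + 0) = 45189/5396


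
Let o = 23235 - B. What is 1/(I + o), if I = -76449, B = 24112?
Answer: -1/77326 ≈ -1.2932e-5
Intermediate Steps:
o = -877 (o = 23235 - 1*24112 = 23235 - 24112 = -877)
1/(I + o) = 1/(-76449 - 877) = 1/(-77326) = -1/77326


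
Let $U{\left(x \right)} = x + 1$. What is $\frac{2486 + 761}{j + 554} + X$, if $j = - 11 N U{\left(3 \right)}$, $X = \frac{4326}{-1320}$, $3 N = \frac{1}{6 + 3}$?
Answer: $\frac{4267093}{1640540} \approx 2.601$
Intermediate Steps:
$N = \frac{1}{27}$ ($N = \frac{1}{3 \left(6 + 3\right)} = \frac{1}{3 \cdot 9} = \frac{1}{3} \cdot \frac{1}{9} = \frac{1}{27} \approx 0.037037$)
$U{\left(x \right)} = 1 + x$
$X = - \frac{721}{220}$ ($X = 4326 \left(- \frac{1}{1320}\right) = - \frac{721}{220} \approx -3.2773$)
$j = - \frac{44}{27}$ ($j = \left(-11\right) \frac{1}{27} \left(1 + 3\right) = \left(- \frac{11}{27}\right) 4 = - \frac{44}{27} \approx -1.6296$)
$\frac{2486 + 761}{j + 554} + X = \frac{2486 + 761}{- \frac{44}{27} + 554} - \frac{721}{220} = \frac{3247}{\frac{14914}{27}} - \frac{721}{220} = 3247 \cdot \frac{27}{14914} - \frac{721}{220} = \frac{87669}{14914} - \frac{721}{220} = \frac{4267093}{1640540}$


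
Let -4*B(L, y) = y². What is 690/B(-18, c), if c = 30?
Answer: -46/15 ≈ -3.0667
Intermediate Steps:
B(L, y) = -y²/4
690/B(-18, c) = 690/((-¼*30²)) = 690/((-¼*900)) = 690/(-225) = 690*(-1/225) = -46/15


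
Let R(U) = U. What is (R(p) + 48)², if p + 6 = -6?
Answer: 1296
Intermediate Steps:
p = -12 (p = -6 - 6 = -12)
(R(p) + 48)² = (-12 + 48)² = 36² = 1296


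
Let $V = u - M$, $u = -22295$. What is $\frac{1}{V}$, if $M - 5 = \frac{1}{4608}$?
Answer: $- \frac{4608}{102758401} \approx -4.4843 \cdot 10^{-5}$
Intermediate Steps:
$M = \frac{23041}{4608}$ ($M = 5 + \frac{1}{4608} = \frac{23041}{4608} \approx 5.0002$)
$V = - \frac{102758401}{4608}$ ($V = -22295 - \frac{23041}{4608} = - \frac{102758401}{4608} \approx -22300.0$)
$\frac{1}{V} = \frac{1}{- \frac{102758401}{4608}} = - \frac{4608}{102758401}$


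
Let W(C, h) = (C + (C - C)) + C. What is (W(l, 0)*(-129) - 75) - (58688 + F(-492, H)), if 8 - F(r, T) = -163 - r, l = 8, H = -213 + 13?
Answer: -60506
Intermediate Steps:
H = -200
F(r, T) = 171 + r (F(r, T) = 8 - (-163 - r) = 8 + (163 + r) = 171 + r)
W(C, h) = 2*C (W(C, h) = (C + 0) + C = C + C = 2*C)
(W(l, 0)*(-129) - 75) - (58688 + F(-492, H)) = ((2*8)*(-129) - 75) - (58688 + (171 - 492)) = (16*(-129) - 75) - (58688 - 321) = (-2064 - 75) - 1*58367 = -2139 - 58367 = -60506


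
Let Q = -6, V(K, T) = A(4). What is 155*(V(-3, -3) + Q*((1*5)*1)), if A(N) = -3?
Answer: -5115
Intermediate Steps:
V(K, T) = -3
155*(V(-3, -3) + Q*((1*5)*1)) = 155*(-3 - 6*1*5) = 155*(-3 - 30) = 155*(-33) = -5115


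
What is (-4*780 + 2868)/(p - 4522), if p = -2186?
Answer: 21/559 ≈ 0.037567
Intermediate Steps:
(-4*780 + 2868)/(p - 4522) = (-4*780 + 2868)/(-2186 - 4522) = (-3120 + 2868)/(-6708) = -252*(-1/6708) = 21/559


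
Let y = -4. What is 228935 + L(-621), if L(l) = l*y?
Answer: 231419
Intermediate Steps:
L(l) = -4*l (L(l) = l*(-4) = -4*l)
228935 + L(-621) = 228935 - 4*(-621) = 228935 + 2484 = 231419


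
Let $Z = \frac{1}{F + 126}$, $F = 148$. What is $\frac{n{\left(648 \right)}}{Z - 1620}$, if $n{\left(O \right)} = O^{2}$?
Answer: $- \frac{115053696}{443879} \approx -259.2$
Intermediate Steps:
$Z = \frac{1}{274}$ ($Z = \frac{1}{148 + 126} = \frac{1}{274} \approx 0.0036496$)
$\frac{n{\left(648 \right)}}{Z - 1620} = \frac{648^{2}}{\frac{1}{274} - 1620} = \frac{419904}{\frac{1}{274} - 1620} = \frac{419904}{- \frac{443879}{274}} = 419904 \left(- \frac{274}{443879}\right) = - \frac{115053696}{443879}$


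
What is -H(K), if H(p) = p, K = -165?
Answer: 165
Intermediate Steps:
-H(K) = -1*(-165) = 165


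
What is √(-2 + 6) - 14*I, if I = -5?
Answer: 72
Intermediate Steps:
√(-2 + 6) - 14*I = √(-2 + 6) - 14*(-5) = √4 + 70 = 2 + 70 = 72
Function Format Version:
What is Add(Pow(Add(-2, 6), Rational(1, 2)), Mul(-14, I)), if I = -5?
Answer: 72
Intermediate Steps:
Add(Pow(Add(-2, 6), Rational(1, 2)), Mul(-14, I)) = Add(Pow(Add(-2, 6), Rational(1, 2)), Mul(-14, -5)) = Add(Pow(4, Rational(1, 2)), 70) = Add(2, 70) = 72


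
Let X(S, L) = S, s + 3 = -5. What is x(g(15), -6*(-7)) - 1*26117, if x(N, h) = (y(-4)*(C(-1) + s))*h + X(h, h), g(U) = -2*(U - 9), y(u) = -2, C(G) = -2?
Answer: -25235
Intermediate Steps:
s = -8 (s = -3 - 5 = -8)
g(U) = 18 - 2*U (g(U) = -2*(-9 + U) = 18 - 2*U)
x(N, h) = 21*h (x(N, h) = (-2*(-2 - 8))*h + h = (-2*(-10))*h + h = 20*h + h = 21*h)
x(g(15), -6*(-7)) - 1*26117 = 21*(-6*(-7)) - 1*26117 = 21*42 - 26117 = 882 - 26117 = -25235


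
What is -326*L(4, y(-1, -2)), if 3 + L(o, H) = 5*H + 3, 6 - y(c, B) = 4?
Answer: -3260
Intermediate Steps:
y(c, B) = 2 (y(c, B) = 6 - 1*4 = 6 - 4 = 2)
L(o, H) = 5*H (L(o, H) = -3 + (5*H + 3) = -3 + (3 + 5*H) = 5*H)
-326*L(4, y(-1, -2)) = -1630*2 = -326*10 = -3260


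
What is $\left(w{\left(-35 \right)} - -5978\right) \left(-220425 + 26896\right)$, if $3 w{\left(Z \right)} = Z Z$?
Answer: $- \frac{3707822111}{3} \approx -1.2359 \cdot 10^{9}$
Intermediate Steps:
$w{\left(Z \right)} = \frac{Z^{2}}{3}$ ($w{\left(Z \right)} = \frac{Z Z}{3} = \frac{Z^{2}}{3}$)
$\left(w{\left(-35 \right)} - -5978\right) \left(-220425 + 26896\right) = \left(\frac{\left(-35\right)^{2}}{3} - -5978\right) \left(-220425 + 26896\right) = \left(\frac{1}{3} \cdot 1225 + 5978\right) \left(-193529\right) = \left(\frac{1225}{3} + 5978\right) \left(-193529\right) = \frac{19159}{3} \left(-193529\right) = - \frac{3707822111}{3}$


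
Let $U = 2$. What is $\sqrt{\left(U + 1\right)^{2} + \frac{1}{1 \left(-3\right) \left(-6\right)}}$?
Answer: $\frac{\sqrt{326}}{6} \approx 3.0092$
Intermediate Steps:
$\sqrt{\left(U + 1\right)^{2} + \frac{1}{1 \left(-3\right) \left(-6\right)}} = \sqrt{\left(2 + 1\right)^{2} + \frac{1}{1 \left(-3\right) \left(-6\right)}} = \sqrt{3^{2} + \frac{1}{\left(-3\right) \left(-6\right)}} = \sqrt{9 + \frac{1}{18}} = \sqrt{\frac{163}{18}} = \frac{\sqrt{326}}{6}$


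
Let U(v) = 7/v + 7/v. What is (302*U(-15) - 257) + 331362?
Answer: 4962347/15 ≈ 3.3082e+5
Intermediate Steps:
U(v) = 14/v
(302*U(-15) - 257) + 331362 = (302*(14/(-15)) - 257) + 331362 = (302*(14*(-1/15)) - 257) + 331362 = (302*(-14/15) - 257) + 331362 = (-4228/15 - 257) + 331362 = -8083/15 + 331362 = 4962347/15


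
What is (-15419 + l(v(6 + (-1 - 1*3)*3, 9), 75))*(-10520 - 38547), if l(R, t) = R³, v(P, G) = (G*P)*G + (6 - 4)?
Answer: 5563968313641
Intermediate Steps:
v(P, G) = 2 + P*G² (v(P, G) = P*G² + 2 = 2 + P*G²)
(-15419 + l(v(6 + (-1 - 1*3)*3, 9), 75))*(-10520 - 38547) = (-15419 + (2 + (6 + (-1 - 1*3)*3)*9²)³)*(-10520 - 38547) = (-15419 + (2 + (6 + (-1 - 3)*3)*81)³)*(-49067) = (-15419 + (2 + (6 - 4*3)*81)³)*(-49067) = (-15419 + (2 + (6 - 12)*81)³)*(-49067) = (-15419 + (2 - 6*81)³)*(-49067) = (-15419 + (2 - 486)³)*(-49067) = (-15419 + (-484)³)*(-49067) = (-15419 - 113379904)*(-49067) = -113395323*(-49067) = 5563968313641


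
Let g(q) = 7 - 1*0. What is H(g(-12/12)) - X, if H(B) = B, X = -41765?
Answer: 41772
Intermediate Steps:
g(q) = 7 (g(q) = 7 + 0 = 7)
H(g(-12/12)) - X = 7 - 1*(-41765) = 7 + 41765 = 41772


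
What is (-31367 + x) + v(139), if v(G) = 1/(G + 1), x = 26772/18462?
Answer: -13511648503/430780 ≈ -31366.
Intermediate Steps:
x = 4462/3077 (x = 26772*(1/18462) = 4462/3077 ≈ 1.4501)
v(G) = 1/(1 + G)
(-31367 + x) + v(139) = (-31367 + 4462/3077) + 1/(1 + 139) = -96511797/3077 + 1/140 = -13511648503/430780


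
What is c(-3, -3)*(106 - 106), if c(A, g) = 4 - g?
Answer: 0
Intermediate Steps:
c(-3, -3)*(106 - 106) = (4 - 1*(-3))*(106 - 106) = (4 + 3)*0 = 7*0 = 0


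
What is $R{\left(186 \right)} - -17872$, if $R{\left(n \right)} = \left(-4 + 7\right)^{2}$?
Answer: $17881$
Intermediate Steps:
$R{\left(n \right)} = 9$ ($R{\left(n \right)} = 3^{2} = 9$)
$R{\left(186 \right)} - -17872 = 9 - -17872 = 9 + 17872 = 17881$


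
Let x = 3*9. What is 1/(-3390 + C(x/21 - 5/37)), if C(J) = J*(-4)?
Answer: -259/879202 ≈ -0.00029459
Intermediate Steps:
x = 27
C(J) = -4*J
1/(-3390 + C(x/21 - 5/37)) = 1/(-3390 - 4*(27/21 - 5/37)) = 1/(-3390 - 4*(27*(1/21) - 5*1/37)) = 1/(-3390 - 4*(9/7 - 5/37)) = 1/(-3390 - 4*298/259) = 1/(-3390 - 1192/259) = 1/(-879202/259) = -259/879202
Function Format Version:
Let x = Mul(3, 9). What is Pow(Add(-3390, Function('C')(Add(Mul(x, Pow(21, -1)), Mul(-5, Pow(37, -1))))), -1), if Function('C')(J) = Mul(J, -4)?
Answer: Rational(-259, 879202) ≈ -0.00029459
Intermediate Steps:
x = 27
Function('C')(J) = Mul(-4, J)
Pow(Add(-3390, Function('C')(Add(Mul(x, Pow(21, -1)), Mul(-5, Pow(37, -1))))), -1) = Pow(Add(-3390, Mul(-4, Add(Mul(27, Pow(21, -1)), Mul(-5, Pow(37, -1))))), -1) = Pow(Add(-3390, Mul(-4, Add(Mul(27, Rational(1, 21)), Mul(-5, Rational(1, 37))))), -1) = Pow(Add(-3390, Mul(-4, Add(Rational(9, 7), Rational(-5, 37)))), -1) = Pow(Add(-3390, Mul(-4, Rational(298, 259))), -1) = Pow(Add(-3390, Rational(-1192, 259)), -1) = Pow(Rational(-879202, 259), -1) = Rational(-259, 879202)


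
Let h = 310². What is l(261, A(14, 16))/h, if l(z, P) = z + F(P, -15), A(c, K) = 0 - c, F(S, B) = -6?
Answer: 51/19220 ≈ 0.0026535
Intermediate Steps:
A(c, K) = -c
l(z, P) = -6 + z (l(z, P) = z - 6 = -6 + z)
h = 96100
l(261, A(14, 16))/h = (-6 + 261)/96100 = 255*(1/96100) = 51/19220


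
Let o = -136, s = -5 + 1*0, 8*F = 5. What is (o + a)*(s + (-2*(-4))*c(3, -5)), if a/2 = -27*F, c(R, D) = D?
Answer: 30555/4 ≈ 7638.8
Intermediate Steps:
F = 5/8 (F = (1/8)*5 = 5/8 ≈ 0.62500)
s = -5 (s = -5 + 0 = -5)
a = -135/4 (a = 2*(-27*5/8) = 2*(-135/8) = -135/4 ≈ -33.750)
(o + a)*(s + (-2*(-4))*c(3, -5)) = (-136 - 135/4)*(-5 - 2*(-4)*(-5)) = -679*(-5 + 8*(-5))/4 = -679*(-5 - 40)/4 = -679/4*(-45) = 30555/4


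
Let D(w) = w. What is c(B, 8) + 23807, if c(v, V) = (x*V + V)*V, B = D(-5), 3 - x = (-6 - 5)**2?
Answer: 16319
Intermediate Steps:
x = -118 (x = 3 - (-6 - 5)**2 = 3 - 1*(-11)**2 = 3 - 1*121 = 3 - 121 = -118)
B = -5
c(v, V) = -117*V**2 (c(v, V) = (-118*V + V)*V = (-117*V)*V = -117*V**2)
c(B, 8) + 23807 = -117*8**2 + 23807 = -117*64 + 23807 = -7488 + 23807 = 16319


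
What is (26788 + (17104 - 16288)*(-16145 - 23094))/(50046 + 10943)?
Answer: -31992236/60989 ≈ -524.56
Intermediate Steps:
(26788 + (17104 - 16288)*(-16145 - 23094))/(50046 + 10943) = (26788 + 816*(-39239))/60989 = (26788 - 32019024)*(1/60989) = -31992236*1/60989 = -31992236/60989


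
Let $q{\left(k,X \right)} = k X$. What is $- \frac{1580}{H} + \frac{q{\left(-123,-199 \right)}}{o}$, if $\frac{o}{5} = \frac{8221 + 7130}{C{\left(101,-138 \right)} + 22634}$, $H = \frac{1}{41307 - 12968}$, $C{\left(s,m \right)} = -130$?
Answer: $- \frac{1145400627564}{25585} \approx -4.4768 \cdot 10^{7}$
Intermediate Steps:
$q{\left(k,X \right)} = X k$
$H = \frac{1}{28339} \approx 3.5287 \cdot 10^{-5}$
$o = \frac{76755}{22504}$ ($o = 5 \frac{8221 + 7130}{-130 + 22634} = 5 \cdot \frac{15351}{22504} = \frac{76755}{22504} \approx 3.4107$)
$- \frac{1580}{H} + \frac{q{\left(-123,-199 \right)}}{o} = - 1580 \frac{1}{\frac{1}{28339}} + \frac{\left(-199\right) \left(-123\right)}{\frac{76755}{22504}} = \left(-1580\right) 28339 + 24477 \cdot \frac{22504}{76755} = -44775620 + \frac{183610136}{25585} = - \frac{1145400627564}{25585}$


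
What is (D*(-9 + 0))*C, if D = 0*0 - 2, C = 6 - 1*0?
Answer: 108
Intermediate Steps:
C = 6 (C = 6 + 0 = 6)
D = -2 (D = 0 - 2 = -2)
(D*(-9 + 0))*C = -2*(-9 + 0)*6 = -2*(-9)*6 = 18*6 = 108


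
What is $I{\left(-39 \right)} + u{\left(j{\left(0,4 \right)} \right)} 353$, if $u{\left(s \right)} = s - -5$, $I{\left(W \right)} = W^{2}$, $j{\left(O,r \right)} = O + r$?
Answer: $4698$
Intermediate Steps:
$u{\left(s \right)} = 5 + s$ ($u{\left(s \right)} = s + 5 = 5 + s$)
$I{\left(-39 \right)} + u{\left(j{\left(0,4 \right)} \right)} 353 = \left(-39\right)^{2} + \left(5 + \left(0 + 4\right)\right) 353 = 1521 + \left(5 + 4\right) 353 = 1521 + 9 \cdot 353 = 1521 + 3177 = 4698$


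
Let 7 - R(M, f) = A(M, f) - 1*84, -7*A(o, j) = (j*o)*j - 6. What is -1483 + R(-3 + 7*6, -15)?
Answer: -975/7 ≈ -139.29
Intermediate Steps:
A(o, j) = 6/7 - o*j²/7 (A(o, j) = -((j*o)*j - 6)/7 = -(o*j² - 6)/7 = -(-6 + o*j²)/7 = 6/7 - o*j²/7)
R(M, f) = 631/7 + M*f²/7 (R(M, f) = 7 - ((6/7 - M*f²/7) - 1*84) = 7 - ((6/7 - M*f²/7) - 84) = 7 - (-582/7 - M*f²/7) = 7 + (582/7 + M*f²/7) = 631/7 + M*f²/7)
-1483 + R(-3 + 7*6, -15) = -1483 + (631/7 + (⅐)*(-3 + 7*6)*(-15)²) = -1483 + (631/7 + (⅐)*(-3 + 42)*225) = -1483 + (631/7 + (⅐)*39*225) = -1483 + (631/7 + 8775/7) = -1483 + 9406/7 = -975/7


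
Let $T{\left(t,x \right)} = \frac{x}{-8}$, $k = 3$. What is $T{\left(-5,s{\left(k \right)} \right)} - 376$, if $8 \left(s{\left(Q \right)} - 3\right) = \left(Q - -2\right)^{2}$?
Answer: $- \frac{24113}{64} \approx -376.77$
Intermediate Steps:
$s{\left(Q \right)} = 3 + \frac{\left(2 + Q\right)^{2}}{8}$ ($s{\left(Q \right)} = 3 + \frac{\left(Q - -2\right)^{2}}{8} = 3 + \frac{\left(Q + 2\right)^{2}}{8} = 3 + \frac{\left(2 + Q\right)^{2}}{8}$)
$T{\left(t,x \right)} = - \frac{x}{8}$ ($T{\left(t,x \right)} = x \left(- \frac{1}{8}\right) = - \frac{x}{8}$)
$T{\left(-5,s{\left(k \right)} \right)} - 376 = - \frac{3 + \frac{\left(2 + 3\right)^{2}}{8}}{8} - 376 = - \frac{3 + \frac{5^{2}}{8}}{8} - 376 = - \frac{3 + \frac{1}{8} \cdot 25}{8} - 376 = - \frac{3 + \frac{25}{8}}{8} - 376 = \left(- \frac{1}{8}\right) \frac{49}{8} - 376 = - \frac{49}{64} - 376 = - \frac{24113}{64}$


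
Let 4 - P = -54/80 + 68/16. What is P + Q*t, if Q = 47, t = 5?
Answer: 9417/40 ≈ 235.43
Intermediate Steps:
P = 17/40 (P = 4 - (-54/80 + 68/16) = 4 - (-54*1/80 + 68*(1/16)) = 4 - (-27/40 + 17/4) = 4 - 1*143/40 = 4 - 143/40 = 17/40 ≈ 0.42500)
P + Q*t = 17/40 + 47*5 = 17/40 + 235 = 9417/40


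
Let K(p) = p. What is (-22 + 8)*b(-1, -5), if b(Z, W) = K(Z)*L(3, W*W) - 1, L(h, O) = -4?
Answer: -42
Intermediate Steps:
b(Z, W) = -1 - 4*Z (b(Z, W) = Z*(-4) - 1 = -4*Z - 1 = -1 - 4*Z)
(-22 + 8)*b(-1, -5) = (-22 + 8)*(-1 - 4*(-1)) = -14*(-1 + 4) = -14*3 = -42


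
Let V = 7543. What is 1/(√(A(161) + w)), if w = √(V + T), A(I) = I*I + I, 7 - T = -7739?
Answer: (26082 + √15289)^(-½) ≈ 0.0061774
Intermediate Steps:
T = 7746 (T = 7 - 1*(-7739) = 7 + 7739 = 7746)
A(I) = I + I² (A(I) = I² + I = I + I²)
w = √15289 (w = √(7543 + 7746) = √15289 ≈ 123.65)
1/(√(A(161) + w)) = 1/(√(161*(1 + 161) + √15289)) = 1/(√(161*162 + √15289)) = 1/(√(26082 + √15289)) = (26082 + √15289)^(-½)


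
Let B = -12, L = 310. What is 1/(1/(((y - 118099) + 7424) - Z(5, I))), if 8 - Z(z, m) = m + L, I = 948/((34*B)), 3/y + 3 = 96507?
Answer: -60359407907/546856 ≈ -1.1038e+5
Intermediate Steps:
y = 1/32168 (y = 3/(-3 + 96507) = 3/96504 = 3*(1/96504) = 1/32168 ≈ 3.1087e-5)
I = -79/34 (I = 948/((34*(-12))) = 948/(-408) = 948*(-1/408) = -79/34 ≈ -2.3235)
Z(z, m) = -302 - m (Z(z, m) = 8 - (m + 310) = 8 - (310 + m) = 8 + (-310 - m) = -302 - m)
1/(1/(((y - 118099) + 7424) - Z(5, I))) = 1/(1/(((1/32168 - 118099) + 7424) - (-302 - 1*(-79/34)))) = 1/(1/((-3799008631/32168 + 7424) - (-302 + 79/34))) = 1/(1/(-3560193399/32168 - 1*(-10189/34))) = 1/(1/(-3560193399/32168 + 10189/34)) = 1/(1/(-60359407907/546856)) = 1/(-546856/60359407907) = -60359407907/546856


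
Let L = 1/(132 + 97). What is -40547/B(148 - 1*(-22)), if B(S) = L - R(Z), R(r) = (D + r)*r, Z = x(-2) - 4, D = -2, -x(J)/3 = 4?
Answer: 9285263/65951 ≈ 140.79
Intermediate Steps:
x(J) = -12 (x(J) = -3*4 = -12)
Z = -16 (Z = -12 - 4 = -16)
L = 1/229 ≈ 0.0043668
R(r) = r*(-2 + r) (R(r) = (-2 + r)*r = r*(-2 + r))
B(S) = -65951/229 (B(S) = 1/229 - (-16)*(-2 - 16) = 1/229 - (-16)*(-18) = 1/229 - 1*288 = 1/229 - 288 = -65951/229)
-40547/B(148 - 1*(-22)) = -40547/(-65951/229) = -40547*(-229/65951) = 9285263/65951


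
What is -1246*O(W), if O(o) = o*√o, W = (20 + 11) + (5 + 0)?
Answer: -269136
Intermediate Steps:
W = 36 (W = 31 + 5 = 36)
O(o) = o^(3/2)
-1246*O(W) = -1246*36^(3/2) = -1246*216 = -269136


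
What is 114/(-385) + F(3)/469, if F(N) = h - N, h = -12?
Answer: -1209/3685 ≈ -0.32809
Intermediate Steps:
F(N) = -12 - N
114/(-385) + F(3)/469 = 114/(-385) + (-12 - 1*3)/469 = 114*(-1/385) + (-12 - 3)*(1/469) = -114/385 - 15*1/469 = -114/385 - 15/469 = -1209/3685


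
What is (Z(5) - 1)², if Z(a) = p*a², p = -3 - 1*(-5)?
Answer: 2401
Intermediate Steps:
p = 2 (p = -3 + 5 = 2)
Z(a) = 2*a²
(Z(5) - 1)² = (2*5² - 1)² = (2*25 - 1)² = (50 - 1)² = 49² = 2401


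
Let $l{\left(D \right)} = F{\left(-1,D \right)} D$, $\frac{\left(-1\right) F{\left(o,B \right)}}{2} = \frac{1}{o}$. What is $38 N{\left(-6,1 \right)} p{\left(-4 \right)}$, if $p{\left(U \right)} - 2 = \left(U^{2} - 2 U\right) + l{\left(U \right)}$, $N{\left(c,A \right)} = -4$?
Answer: $-2736$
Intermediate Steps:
$F{\left(o,B \right)} = - \frac{2}{o}$
$l{\left(D \right)} = 2 D$ ($l{\left(D \right)} = - \frac{2}{-1} D = \left(-2\right) \left(-1\right) D = 2 D$)
$p{\left(U \right)} = 2 + U^{2}$ ($p{\left(U \right)} = 2 + \left(\left(U^{2} - 2 U\right) + 2 U\right) = 2 + U^{2}$)
$38 N{\left(-6,1 \right)} p{\left(-4 \right)} = 38 \left(-4\right) \left(2 + \left(-4\right)^{2}\right) = - 152 \left(2 + 16\right) = \left(-152\right) 18 = -2736$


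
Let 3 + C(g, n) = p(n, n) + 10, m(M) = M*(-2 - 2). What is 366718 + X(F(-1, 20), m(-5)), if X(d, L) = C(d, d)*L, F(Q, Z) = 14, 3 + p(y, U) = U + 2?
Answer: 367118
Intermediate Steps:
p(y, U) = -1 + U (p(y, U) = -3 + (U + 2) = -3 + (2 + U) = -1 + U)
m(M) = -4*M (m(M) = M*(-4) = -4*M)
C(g, n) = 6 + n (C(g, n) = -3 + ((-1 + n) + 10) = -3 + (9 + n) = 6 + n)
X(d, L) = L*(6 + d) (X(d, L) = (6 + d)*L = L*(6 + d))
366718 + X(F(-1, 20), m(-5)) = 366718 + (-4*(-5))*(6 + 14) = 366718 + 20*20 = 366718 + 400 = 367118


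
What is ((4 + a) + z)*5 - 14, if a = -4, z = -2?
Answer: -24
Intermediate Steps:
((4 + a) + z)*5 - 14 = ((4 - 4) - 2)*5 - 14 = (0 - 2)*5 - 14 = -2*5 - 14 = -10 - 14 = -24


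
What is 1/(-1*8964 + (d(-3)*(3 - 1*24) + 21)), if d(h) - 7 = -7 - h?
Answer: -1/9006 ≈ -0.00011104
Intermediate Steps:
d(h) = -h (d(h) = 7 + (-7 - h) = -h)
1/(-1*8964 + (d(-3)*(3 - 1*24) + 21)) = 1/(-1*8964 + ((-1*(-3))*(3 - 1*24) + 21)) = 1/(-8964 + (3*(3 - 24) + 21)) = 1/(-8964 + (3*(-21) + 21)) = 1/(-8964 + (-63 + 21)) = 1/(-8964 - 42) = 1/(-9006) = -1/9006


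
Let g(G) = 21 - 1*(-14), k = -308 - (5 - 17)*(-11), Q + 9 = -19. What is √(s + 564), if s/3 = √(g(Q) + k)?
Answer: √(564 + 27*I*√5) ≈ 23.783 + 1.2693*I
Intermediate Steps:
Q = -28 (Q = -9 - 19 = -28)
k = -440 (k = -308 - (-12)*(-11) = -308 - 1*132 = -308 - 132 = -440)
g(G) = 35 (g(G) = 21 + 14 = 35)
s = 27*I*√5 (s = 3*√(35 - 440) = 3*√(-405) = 3*(9*I*√5) = 27*I*√5 ≈ 60.374*I)
√(s + 564) = √(27*I*√5 + 564) = √(564 + 27*I*√5)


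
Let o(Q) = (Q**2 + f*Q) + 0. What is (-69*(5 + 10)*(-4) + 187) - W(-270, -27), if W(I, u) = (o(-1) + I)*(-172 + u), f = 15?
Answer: -52189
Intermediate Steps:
o(Q) = Q**2 + 15*Q (o(Q) = (Q**2 + 15*Q) + 0 = Q**2 + 15*Q)
W(I, u) = (-172 + u)*(-14 + I) (W(I, u) = (-(15 - 1) + I)*(-172 + u) = (-1*14 + I)*(-172 + u) = (-14 + I)*(-172 + u) = (-172 + u)*(-14 + I))
(-69*(5 + 10)*(-4) + 187) - W(-270, -27) = (-69*(5 + 10)*(-4) + 187) - (2408 - 172*(-270) - 14*(-27) - 270*(-27)) = (-1035*(-4) + 187) - (2408 + 46440 + 378 + 7290) = (-69*(-60) + 187) - 1*56516 = (4140 + 187) - 56516 = 4327 - 56516 = -52189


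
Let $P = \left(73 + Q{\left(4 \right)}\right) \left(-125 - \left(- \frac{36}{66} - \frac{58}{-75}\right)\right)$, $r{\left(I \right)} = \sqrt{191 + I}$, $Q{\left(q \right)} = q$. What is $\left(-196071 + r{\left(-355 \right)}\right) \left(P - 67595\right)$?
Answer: $\frac{378601075312}{25} - \frac{11585632 i \sqrt{41}}{75} \approx 1.5144 \cdot 10^{10} - 9.8912 \cdot 10^{5} i$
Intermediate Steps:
$P = - \frac{723191}{75}$ ($P = \left(73 + 4\right) \left(-125 - \left(- \frac{36}{66} - \frac{58}{-75}\right)\right) = 77 \left(-125 - \left(\left(-36\right) \frac{1}{66} - - \frac{58}{75}\right)\right) = 77 \left(-125 - \left(- \frac{6}{11} + \frac{58}{75}\right)\right) = 77 \left(-125 - \frac{188}{825}\right) = 77 \left(- \frac{103313}{825}\right) = - \frac{723191}{75} \approx -9642.5$)
$\left(-196071 + r{\left(-355 \right)}\right) \left(P - 67595\right) = \left(-196071 + \sqrt{191 - 355}\right) \left(- \frac{723191}{75} - 67595\right) = \left(-196071 + \sqrt{-164}\right) \left(- \frac{5792816}{75}\right) = \left(-196071 + 2 i \sqrt{41}\right) \left(- \frac{5792816}{75}\right) = \frac{378601075312}{25} - \frac{11585632 i \sqrt{41}}{75}$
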